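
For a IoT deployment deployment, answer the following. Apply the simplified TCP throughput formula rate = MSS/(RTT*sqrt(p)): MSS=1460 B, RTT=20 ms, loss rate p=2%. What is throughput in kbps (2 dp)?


Given: MSS = 1460 bytes, RTT = 20 ms, loss = 2%
RTT in seconds = 20 / 1000 = 0.02
Loss rate = 2% = 0.02
sqrt(loss) = sqrt(0.02) = 0.141421356237
Throughput (bytes/s) = 1460 / (0.02 * 0.141421356237) = 516187.9503
Throughput (kbps) = 516187.9503 * 8 / 1000 = 4129.503602 -> 4129.50 kbps (2 dp)

4129.50


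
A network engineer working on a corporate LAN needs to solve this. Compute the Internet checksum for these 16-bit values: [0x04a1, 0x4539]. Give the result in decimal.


Given words: [0x04a1, 0x4539]
Step 1: Sum all words
Raw sum = 1185 + 17721 = 18906
One's complement = ~18906 & 0xFFFF = 46629

46629


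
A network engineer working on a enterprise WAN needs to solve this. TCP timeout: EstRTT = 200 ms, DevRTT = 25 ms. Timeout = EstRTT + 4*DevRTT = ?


Given: EstRTT = 200 ms, DevRTT = 25 ms
Timeout = EstRTT + 4 * DevRTT
4 * DevRTT = 4 * 25 = 100
Timeout = 200 + 100 = 300 ms

300


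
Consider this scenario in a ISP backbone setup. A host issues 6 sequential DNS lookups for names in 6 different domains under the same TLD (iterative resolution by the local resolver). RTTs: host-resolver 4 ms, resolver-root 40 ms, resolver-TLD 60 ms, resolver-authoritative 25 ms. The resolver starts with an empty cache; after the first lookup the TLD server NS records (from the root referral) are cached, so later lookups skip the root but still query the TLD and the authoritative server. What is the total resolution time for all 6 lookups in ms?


Lookup 1 (cold cache): local + root + TLD + auth = 4 + 40 + 60 + 25 = 129 ms
Lookups 2..6 (TLD NS cached -> skip root; new domain -> still ask TLD and auth): local + TLD + auth = 4 + 60 + 25 = 89 ms each
Remaining 5 lookups: 5 * 89 = 445 ms
Total = 129 + 445 = 574 ms

574


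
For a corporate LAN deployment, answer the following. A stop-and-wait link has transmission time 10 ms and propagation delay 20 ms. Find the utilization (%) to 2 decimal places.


Given: Ttrans = 10 ms, Tprop = 20 ms
RTT = 2 * Tprop = 2 * 20 = 40 ms
U = Ttrans / (Ttrans + RTT)
U = 10 / (10 + 40)
U = 10 / 50 = 0.2
U% = 20.00%

20.00


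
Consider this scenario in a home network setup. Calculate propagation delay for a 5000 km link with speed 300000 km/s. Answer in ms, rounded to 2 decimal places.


Given: distance = 5000 km, speed = 300000 km/s
Delay = distance / speed = 5000 / 300000 seconds
Delay in ms = 5000 * 1000 / 300000
Delay = 16.6667 ms
Rounded to 2 dp = 16.67 ms

16.67


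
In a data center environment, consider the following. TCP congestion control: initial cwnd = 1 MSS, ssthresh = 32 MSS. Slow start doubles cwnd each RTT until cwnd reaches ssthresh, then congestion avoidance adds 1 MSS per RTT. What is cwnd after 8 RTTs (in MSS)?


RTT 0: cwnd = 1 MSS (initial)
RTT 1: cwnd = 2 MSS (slow start, doubled)
RTT 2: cwnd = 4 MSS (slow start, doubled)
RTT 3: cwnd = 8 MSS (slow start, doubled)
RTT 4: cwnd = 16 MSS (slow start, doubled)
RTT 5: cwnd = 32 MSS (slow start, doubled)
RTT 6: cwnd = 33 MSS (congestion avoidance, +1)
RTT 7: cwnd = 34 MSS (congestion avoidance, +1)
RTT 8: cwnd = 35 MSS (congestion avoidance, +1)

35


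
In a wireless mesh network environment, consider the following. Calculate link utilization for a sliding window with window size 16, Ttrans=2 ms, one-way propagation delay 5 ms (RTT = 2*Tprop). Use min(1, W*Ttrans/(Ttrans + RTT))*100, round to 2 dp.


Given: W = 16, Ttrans = 2 ms, RTT = 10 ms (= 2 * Tprop, Tprop = 5 ms)
Cycle time = Ttrans + RTT = 2 + 10 = 12 ms (first packet sent until its ACK returns)
W * Ttrans = 16 * 2 = 32 ms of sending per cycle
W * Ttrans / (Ttrans + RTT) = 32 / 12 = 2.666667
U = min(1, 2.666667) = 1.000000
U% = 100.00%

100.00


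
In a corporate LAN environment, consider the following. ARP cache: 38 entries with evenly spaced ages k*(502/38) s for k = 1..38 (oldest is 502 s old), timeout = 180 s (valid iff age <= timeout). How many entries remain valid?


Ages are k * 502/38 s for k = 1..38 (spacing = 13.2105 s).
Entry k is valid iff k * 502/38 <= 180 iff k <= 38 * 180 / 502 = 13.6255
n_valid = floor(13.6255) = 13
(n_stale = 38 - 13 = 25)

13


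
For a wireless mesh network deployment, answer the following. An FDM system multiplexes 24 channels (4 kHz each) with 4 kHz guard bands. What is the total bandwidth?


Given: 24 channels, 4 kHz each, guard = 4 kHz
Channel bandwidth = 24 * 4 = 96 kHz
Guard bands = 23 gaps * 4 kHz = 92 kHz
Total = 96 + 92 = 188 kHz

188


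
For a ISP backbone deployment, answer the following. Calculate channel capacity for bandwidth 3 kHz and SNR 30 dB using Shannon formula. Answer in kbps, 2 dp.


Given: B = 3 kHz, SNR = 30 dB
SNR linear = 10^(30/10) = 1000
1 + SNR = 1001
log2(1001) = 9.9672262588
C = 3 * 1000 * 9.9672262588 = 29901.6788 bps
C = 29.901679 kbps -> 29.90 kbps (2 dp)

29.90


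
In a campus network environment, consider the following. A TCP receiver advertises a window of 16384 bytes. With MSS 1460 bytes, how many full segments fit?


Given: RWND = 16384 bytes, MSS = 1460 bytes
Full segments = floor(RWND / MSS)
Full segments = floor(16384 / 1460)
Full segments = floor(11.2219) = 11

11


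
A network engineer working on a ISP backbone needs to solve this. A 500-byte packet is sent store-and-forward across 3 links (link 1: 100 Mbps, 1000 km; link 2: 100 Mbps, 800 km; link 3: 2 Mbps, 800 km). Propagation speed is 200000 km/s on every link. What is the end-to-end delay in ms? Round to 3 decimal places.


Packet = 500 bytes = 4000 bits. Store-and-forward: sum (t_trans + t_prop) per link.
Link 1: t_trans = 4000/(100*10^6) s = 0.0400 ms; t_prop = 1000/200000 s = 5.0000 ms; subtotal = 5.0400 ms
Link 2: t_trans = 4000/(100*10^6) s = 0.0400 ms; t_prop = 800/200000 s = 4.0000 ms; subtotal = 4.0400 ms
Link 3: t_trans = 4000/(2*10^6) s = 2.0000 ms; t_prop = 800/200000 s = 4.0000 ms; subtotal = 6.0000 ms
End-to-end = 5.0400 + 4.0400 + 6.0000 = 15.0800 ms -> 15.080 ms (3 dp)

15.080


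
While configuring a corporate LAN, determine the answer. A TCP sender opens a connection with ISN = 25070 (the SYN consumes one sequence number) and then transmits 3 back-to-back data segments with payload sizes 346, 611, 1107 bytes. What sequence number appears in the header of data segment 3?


The SYN occupies sequence number ISN = 25070, so the first data byte is ISN + 1 = 25071.
SEQ of data segment i = (ISN + 1) + sum of payload sizes of segments 1..i-1.
Segment 1: SEQ = 25071, payload = 346 bytes
Segment 2: SEQ = 25417, payload = 611 bytes
Segment 3: SEQ = 26028, payload = 1107 bytes
SEQ of segment 3 = 25071 + 346 + 611 = 26028

26028


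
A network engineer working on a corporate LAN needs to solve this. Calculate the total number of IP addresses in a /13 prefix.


Given: CIDR prefix /13
Host bits = 32 - 13 = 19
Total addresses = 2^19 = 524288

524288


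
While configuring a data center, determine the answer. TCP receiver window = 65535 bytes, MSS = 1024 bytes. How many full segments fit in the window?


Given: RWND = 65535 bytes, MSS = 1024 bytes
Full segments = floor(RWND / MSS)
Full segments = floor(65535 / 1024)
Full segments = floor(63.999) = 63

63


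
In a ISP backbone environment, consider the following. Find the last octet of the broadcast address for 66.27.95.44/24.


Given: IP = 66.27.95.44, prefix = /24
Host bits = 32 - 24 = 8
Network last octet = 44 AND mask = 0
Host part size = 2^8 - 1 = 255
Broadcast last octet = 0 OR 255 = 255

255


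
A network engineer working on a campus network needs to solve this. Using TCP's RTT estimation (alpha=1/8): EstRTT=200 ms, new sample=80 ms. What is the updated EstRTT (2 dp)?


Given: EstRTT = 200 ms, SampleRTT = 80 ms, alpha = 1/8
New EstRTT = (1 - alpha) * EstRTT + alpha * SampleRTT
(7/8) * 200 = 175
(1/8) * 80 = 10
New EstRTT = 175 + 10 = 185 ms -> 185.00 ms (2 dp)

185.00


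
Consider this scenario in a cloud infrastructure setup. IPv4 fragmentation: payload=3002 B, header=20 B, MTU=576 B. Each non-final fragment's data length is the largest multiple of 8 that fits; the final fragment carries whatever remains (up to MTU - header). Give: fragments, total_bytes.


Max data per non-final fragment = floor((MTU - header)/8)*8 = floor((576 - 20)/8)*8 = floor(556/8)*8 = 552 B
Final fragment needs no 8-byte alignment: it can carry up to MTU - header = 556 B
Non-final fragments needed = ceil((payload - 556) / 552) = ceil(2446/552) = ceil(4.4312) = 5
Number of fragments = 5 + 1 = 6
Fragment sizes (data): 5 * 552 B + 242 B (last, 242 <= 556 OK)
Total bytes sent = payload + n_frags * header = 3002 + 6*20 = 3002 + 120 = 3122 B

6, 3122


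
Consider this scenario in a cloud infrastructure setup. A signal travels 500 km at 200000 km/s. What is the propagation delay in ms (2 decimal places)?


Given: distance = 500 km, speed = 200000 km/s
Delay = distance / speed = 500 / 200000 seconds
Delay in ms = 500 * 1000 / 200000
Delay = 2.5000 ms
Rounded to 2 dp = 2.50 ms

2.50


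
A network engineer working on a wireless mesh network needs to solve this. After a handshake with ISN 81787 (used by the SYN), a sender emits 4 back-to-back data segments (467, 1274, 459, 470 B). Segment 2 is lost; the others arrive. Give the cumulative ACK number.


SYN uses sequence number 81787; first data byte = ISN + 1 = 81788.
Segment 1: SEQ = 81788, len = 467 B, covers [81788, 82254]
Segment 2: SEQ = 82255, len = 1274 B, covers [82255, 83528] [LOST]
Segment 3: SEQ = 83529, len = 459 B, covers [83529, 83987]
Segment 4: SEQ = 83988, len = 470 B, covers [83988, 84457]
In-order data received: bytes [81788, 82254] (segments 1..1).
Segment 2 missing -> gap begins at byte 82255; later segments buffered out of order.
Cumulative ACK = next expected in-order byte = 81788 + 467 = 82255

82255


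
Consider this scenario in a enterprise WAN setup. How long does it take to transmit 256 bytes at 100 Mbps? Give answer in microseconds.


Given: packet = 256 bytes, bandwidth = 100 Mbps
Packet in bits = 256 * 8 = 2048 bits
Bandwidth = 100 * 10^6 = 100000000 bps
Time = 2048 / 100000000 seconds
Time in us = 2048 * 10^6 / 100000000 = 20.48

20.48


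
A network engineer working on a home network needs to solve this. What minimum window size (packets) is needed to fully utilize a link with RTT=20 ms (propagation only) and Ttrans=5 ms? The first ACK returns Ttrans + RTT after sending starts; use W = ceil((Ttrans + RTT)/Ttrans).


Given: Ttrans = 5 ms, RTT = 20 ms (= 2 * Tprop, Tprop = 10 ms)
Time until first ACK returns = Ttrans + RTT = 5 + 20 = 25 ms
Need W * Ttrans >= Ttrans + RTT  ->  W >= (Ttrans + RTT) / Ttrans
(Ttrans + RTT) / Ttrans = 25 / 5 = 5
W_min = ceil(5) = 5

5


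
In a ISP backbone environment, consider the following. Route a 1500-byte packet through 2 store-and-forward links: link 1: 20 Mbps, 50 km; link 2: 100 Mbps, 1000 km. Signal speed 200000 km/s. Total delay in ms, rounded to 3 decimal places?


Packet = 1500 bytes = 12000 bits. Store-and-forward: sum (t_trans + t_prop) per link.
Link 1: t_trans = 12000/(20*10^6) s = 0.6000 ms; t_prop = 50/200000 s = 0.2500 ms; subtotal = 0.8500 ms
Link 2: t_trans = 12000/(100*10^6) s = 0.1200 ms; t_prop = 1000/200000 s = 5.0000 ms; subtotal = 5.1200 ms
End-to-end = 0.8500 + 5.1200 = 5.9700 ms -> 5.970 ms (3 dp)

5.970


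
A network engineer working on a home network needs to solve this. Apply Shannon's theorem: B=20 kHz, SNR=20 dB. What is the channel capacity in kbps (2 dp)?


Given: B = 20 kHz, SNR = 20 dB
SNR linear = 10^(20/10) = 100
1 + SNR = 101
log2(101) = 6.6582114828
C = 20 * 1000 * 6.6582114828 = 133164.2297 bps
C = 133.164230 kbps -> 133.16 kbps (2 dp)

133.16


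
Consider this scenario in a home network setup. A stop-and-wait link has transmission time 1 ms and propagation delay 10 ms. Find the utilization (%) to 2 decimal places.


Given: Ttrans = 1 ms, Tprop = 10 ms
RTT = 2 * Tprop = 2 * 10 = 20 ms
U = Ttrans / (Ttrans + RTT)
U = 1 / (1 + 20)
U = 1 / 21 = 0.047619
U% = 4.76%

4.76


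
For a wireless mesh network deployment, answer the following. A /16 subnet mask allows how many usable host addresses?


Given: subnet mask /16
Host bits = 32 - 16 = 16
Total addresses = 2^16 = 65536
Usable hosts = 65536 - 2 (network + broadcast) = 65534

65534


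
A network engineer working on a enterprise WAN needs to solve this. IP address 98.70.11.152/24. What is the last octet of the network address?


Given: IP = 98.70.11.152, prefix = /24
Subnet mask = 255.255.255.0
Last octet of IP: 152
Last octet of mask: 0
Network last octet = 152 AND 0 = 0

0


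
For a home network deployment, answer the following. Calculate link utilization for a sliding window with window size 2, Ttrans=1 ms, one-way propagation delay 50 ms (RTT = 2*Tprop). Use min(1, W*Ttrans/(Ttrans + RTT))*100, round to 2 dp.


Given: W = 2, Ttrans = 1 ms, RTT = 100 ms (= 2 * Tprop, Tprop = 50 ms)
Cycle time = Ttrans + RTT = 1 + 100 = 101 ms (first packet sent until its ACK returns)
W * Ttrans = 2 * 1 = 2 ms of sending per cycle
W * Ttrans / (Ttrans + RTT) = 2 / 101 = 0.019802
U = min(1, 0.019802) = 0.019802
U% = 1.98%

1.98


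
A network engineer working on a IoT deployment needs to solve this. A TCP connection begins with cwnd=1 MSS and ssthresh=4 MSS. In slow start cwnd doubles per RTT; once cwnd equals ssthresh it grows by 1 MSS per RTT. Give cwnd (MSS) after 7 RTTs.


RTT 0: cwnd = 1 MSS (initial)
RTT 1: cwnd = 2 MSS (slow start, doubled)
RTT 2: cwnd = 4 MSS (slow start, doubled)
RTT 3: cwnd = 5 MSS (congestion avoidance, +1)
RTT 4: cwnd = 6 MSS (congestion avoidance, +1)
RTT 5: cwnd = 7 MSS (congestion avoidance, +1)
RTT 6: cwnd = 8 MSS (congestion avoidance, +1)
RTT 7: cwnd = 9 MSS (congestion avoidance, +1)

9


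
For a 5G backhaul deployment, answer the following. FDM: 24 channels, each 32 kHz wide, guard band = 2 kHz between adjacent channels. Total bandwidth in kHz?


Given: 24 channels, 32 kHz each, guard = 2 kHz
Channel bandwidth = 24 * 32 = 768 kHz
Guard bands = 23 gaps * 2 kHz = 46 kHz
Total = 768 + 46 = 814 kHz

814


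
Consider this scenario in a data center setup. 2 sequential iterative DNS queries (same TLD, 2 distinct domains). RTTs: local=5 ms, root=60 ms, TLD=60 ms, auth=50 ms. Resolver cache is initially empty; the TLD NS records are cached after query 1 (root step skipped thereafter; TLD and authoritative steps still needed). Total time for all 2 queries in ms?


Lookup 1 (cold cache): local + root + TLD + auth = 5 + 60 + 60 + 50 = 175 ms
Lookups 2..2 (TLD NS cached -> skip root; new domain -> still ask TLD and auth): local + TLD + auth = 5 + 60 + 50 = 115 ms each
Remaining 1 lookups: 1 * 115 = 115 ms
Total = 175 + 115 = 290 ms

290


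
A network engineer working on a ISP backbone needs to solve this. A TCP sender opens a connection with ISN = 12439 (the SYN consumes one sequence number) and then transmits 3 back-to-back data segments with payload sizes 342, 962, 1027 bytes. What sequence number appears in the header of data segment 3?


The SYN occupies sequence number ISN = 12439, so the first data byte is ISN + 1 = 12440.
SEQ of data segment i = (ISN + 1) + sum of payload sizes of segments 1..i-1.
Segment 1: SEQ = 12440, payload = 342 bytes
Segment 2: SEQ = 12782, payload = 962 bytes
Segment 3: SEQ = 13744, payload = 1027 bytes
SEQ of segment 3 = 12440 + 342 + 962 = 13744

13744


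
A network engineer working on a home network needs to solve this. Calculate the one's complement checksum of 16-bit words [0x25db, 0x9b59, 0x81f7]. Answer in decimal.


Given words: [0x25db, 0x9b59, 0x81f7]
Step 1: Sum all words
Raw sum = 9691 + 39769 + 33271 = 82731
Step 2: Fold carry: (17195 + 1) = 17196
One's complement = ~17196 & 0xFFFF = 48339

48339


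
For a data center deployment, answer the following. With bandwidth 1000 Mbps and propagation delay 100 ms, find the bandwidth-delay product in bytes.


Given: bandwidth = 1000 Mbps, delay = 100 ms
BDP in bits = 1000 * 10^6 * 100 / 1000
BDP in bits = 100000000
BDP in bytes = 100000000 / 8 = 12500000

12500000


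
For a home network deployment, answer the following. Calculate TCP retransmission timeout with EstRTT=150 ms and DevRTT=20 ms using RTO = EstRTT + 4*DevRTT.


Given: EstRTT = 150 ms, DevRTT = 20 ms
Timeout = EstRTT + 4 * DevRTT
4 * DevRTT = 4 * 20 = 80
Timeout = 150 + 80 = 230 ms

230


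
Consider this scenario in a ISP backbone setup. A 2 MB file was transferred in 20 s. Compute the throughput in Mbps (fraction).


Given: file = 2 MB, time = 20 s
File in Mb = 2 * 8 = 16 Mb
Throughput = 16 / 20 Mbps
Throughput = 4/5 Mbps

4/5


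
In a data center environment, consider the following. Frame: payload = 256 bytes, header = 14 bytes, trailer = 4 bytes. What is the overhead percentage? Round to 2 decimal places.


Given: payload = 256 B, header = 14 B, trailer = 4 B
Overhead bytes = header + trailer = 14 + 4 = 18
Total frame = payload + overhead = 256 + 18 = 274
Overhead % = 18 / 274 * 100 = 6.5693% -> 6.57% (2 dp)

6.57


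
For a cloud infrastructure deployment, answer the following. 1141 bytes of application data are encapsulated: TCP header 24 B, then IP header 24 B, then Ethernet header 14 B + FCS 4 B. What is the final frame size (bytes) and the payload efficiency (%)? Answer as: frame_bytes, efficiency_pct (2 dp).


TCP segment = 1141 + 24 = 1165 B
IP packet = 1165 + 24 = 1189 B
Ethernet frame = 1189 + 14 + 4 = 1207 B
Efficiency = app / frame = 1141 / 1207 = 0.945319 = 94.5319% -> 94.53% (2 dp)

1207, 94.53


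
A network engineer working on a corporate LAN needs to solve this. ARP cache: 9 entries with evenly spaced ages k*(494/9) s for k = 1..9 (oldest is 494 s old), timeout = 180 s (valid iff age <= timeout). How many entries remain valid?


Ages are k * 494/9 s for k = 1..9 (spacing = 54.8889 s).
Entry k is valid iff k * 494/9 <= 180 iff k <= 9 * 180 / 494 = 3.2794
n_valid = floor(3.2794) = 3
(n_stale = 9 - 3 = 6)

3


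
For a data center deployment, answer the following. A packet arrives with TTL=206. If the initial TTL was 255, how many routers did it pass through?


Given: initial TTL = 255, received TTL = 206
Hops = initial TTL - received TTL
Hops = 255 - 206 = 49

49


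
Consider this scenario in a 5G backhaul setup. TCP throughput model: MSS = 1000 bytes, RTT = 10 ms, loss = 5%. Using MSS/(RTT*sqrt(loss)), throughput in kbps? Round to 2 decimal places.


Given: MSS = 1000 bytes, RTT = 10 ms, loss = 5%
RTT in seconds = 10 / 1000 = 0.01
Loss rate = 5% = 0.05
sqrt(loss) = sqrt(0.05) = 0.223606797750
Throughput (bytes/s) = 1000 / (0.01 * 0.223606797750) = 447213.5955
Throughput (kbps) = 447213.5955 * 8 / 1000 = 3577.708764 -> 3577.71 kbps (2 dp)

3577.71


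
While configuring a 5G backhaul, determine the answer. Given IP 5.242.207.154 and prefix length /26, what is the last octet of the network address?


Given: IP = 5.242.207.154, prefix = /26
Subnet mask = 255.255.255.192
Last octet of IP: 154
Last octet of mask: 192
Network last octet = 154 AND 192 = 128

128


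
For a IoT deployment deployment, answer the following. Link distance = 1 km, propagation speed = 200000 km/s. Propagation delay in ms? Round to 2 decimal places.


Given: distance = 1 km, speed = 200000 km/s
Delay = distance / speed = 1 / 200000 seconds
Delay in ms = 1 * 1000 / 200000
Delay = 0.0050 ms
Rounded to 2 dp = 0.01 ms

0.01


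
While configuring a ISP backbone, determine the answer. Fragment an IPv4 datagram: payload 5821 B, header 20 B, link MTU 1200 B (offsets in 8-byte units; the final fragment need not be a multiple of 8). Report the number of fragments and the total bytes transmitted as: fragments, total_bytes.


Max data per non-final fragment = floor((MTU - header)/8)*8 = floor((1200 - 20)/8)*8 = floor(1180/8)*8 = 1176 B
Final fragment needs no 8-byte alignment: it can carry up to MTU - header = 1180 B
Non-final fragments needed = ceil((payload - 1180) / 1176) = ceil(4641/1176) = ceil(3.9464) = 4
Number of fragments = 4 + 1 = 5
Fragment sizes (data): 4 * 1176 B + 1117 B (last, 1117 <= 1180 OK)
Total bytes sent = payload + n_frags * header = 5821 + 5*20 = 5821 + 100 = 5921 B

5, 5921


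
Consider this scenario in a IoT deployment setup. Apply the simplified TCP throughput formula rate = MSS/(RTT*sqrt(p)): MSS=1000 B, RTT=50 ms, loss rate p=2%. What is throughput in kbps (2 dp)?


Given: MSS = 1000 bytes, RTT = 50 ms, loss = 2%
RTT in seconds = 50 / 1000 = 0.05
Loss rate = 2% = 0.02
sqrt(loss) = sqrt(0.02) = 0.141421356237
Throughput (bytes/s) = 1000 / (0.05 * 0.141421356237) = 141421.3562
Throughput (kbps) = 141421.3562 * 8 / 1000 = 1131.370850 -> 1131.37 kbps (2 dp)

1131.37


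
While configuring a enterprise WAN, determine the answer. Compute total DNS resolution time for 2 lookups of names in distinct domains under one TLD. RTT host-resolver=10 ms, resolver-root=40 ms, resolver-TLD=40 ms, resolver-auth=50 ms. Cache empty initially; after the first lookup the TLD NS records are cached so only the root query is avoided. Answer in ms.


Lookup 1 (cold cache): local + root + TLD + auth = 10 + 40 + 40 + 50 = 140 ms
Lookups 2..2 (TLD NS cached -> skip root; new domain -> still ask TLD and auth): local + TLD + auth = 10 + 40 + 50 = 100 ms each
Remaining 1 lookups: 1 * 100 = 100 ms
Total = 140 + 100 = 240 ms

240


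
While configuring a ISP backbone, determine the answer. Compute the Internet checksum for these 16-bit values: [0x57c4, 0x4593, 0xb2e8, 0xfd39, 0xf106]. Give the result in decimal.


Given words: [0x57c4, 0x4593, 0xb2e8, 0xfd39, 0xf106]
Step 1: Sum all words
Raw sum = 22468 + 17811 + 45800 + 64825 + 61702 = 212606
Step 2: Fold carry: (15998 + 3) = 16001
One's complement = ~16001 & 0xFFFF = 49534

49534


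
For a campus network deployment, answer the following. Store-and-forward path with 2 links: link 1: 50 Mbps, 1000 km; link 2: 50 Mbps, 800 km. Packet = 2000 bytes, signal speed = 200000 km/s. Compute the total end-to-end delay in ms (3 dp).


Packet = 2000 bytes = 16000 bits. Store-and-forward: sum (t_trans + t_prop) per link.
Link 1: t_trans = 16000/(50*10^6) s = 0.3200 ms; t_prop = 1000/200000 s = 5.0000 ms; subtotal = 5.3200 ms
Link 2: t_trans = 16000/(50*10^6) s = 0.3200 ms; t_prop = 800/200000 s = 4.0000 ms; subtotal = 4.3200 ms
End-to-end = 5.3200 + 4.3200 = 9.6400 ms -> 9.640 ms (3 dp)

9.640


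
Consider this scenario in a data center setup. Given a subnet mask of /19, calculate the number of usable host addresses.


Given: subnet mask /19
Host bits = 32 - 19 = 13
Total addresses = 2^13 = 8192
Usable hosts = 8192 - 2 (network + broadcast) = 8190

8190


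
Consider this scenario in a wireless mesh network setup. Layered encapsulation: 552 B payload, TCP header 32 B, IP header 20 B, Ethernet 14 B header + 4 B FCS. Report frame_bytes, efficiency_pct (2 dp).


TCP segment = 552 + 32 = 584 B
IP packet = 584 + 20 = 604 B
Ethernet frame = 604 + 14 + 4 = 622 B
Efficiency = app / frame = 552 / 622 = 0.887460 = 88.7460% -> 88.75% (2 dp)

622, 88.75


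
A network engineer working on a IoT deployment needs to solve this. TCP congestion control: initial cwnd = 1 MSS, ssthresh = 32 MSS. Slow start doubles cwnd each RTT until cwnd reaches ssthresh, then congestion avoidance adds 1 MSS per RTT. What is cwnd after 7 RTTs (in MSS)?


RTT 0: cwnd = 1 MSS (initial)
RTT 1: cwnd = 2 MSS (slow start, doubled)
RTT 2: cwnd = 4 MSS (slow start, doubled)
RTT 3: cwnd = 8 MSS (slow start, doubled)
RTT 4: cwnd = 16 MSS (slow start, doubled)
RTT 5: cwnd = 32 MSS (slow start, doubled)
RTT 6: cwnd = 33 MSS (congestion avoidance, +1)
RTT 7: cwnd = 34 MSS (congestion avoidance, +1)

34


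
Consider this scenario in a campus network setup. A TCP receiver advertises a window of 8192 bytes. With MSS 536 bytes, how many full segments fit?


Given: RWND = 8192 bytes, MSS = 536 bytes
Full segments = floor(RWND / MSS)
Full segments = floor(8192 / 536)
Full segments = floor(15.2836) = 15

15


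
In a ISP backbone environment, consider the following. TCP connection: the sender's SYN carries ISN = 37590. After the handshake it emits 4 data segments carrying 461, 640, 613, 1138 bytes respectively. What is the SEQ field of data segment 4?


The SYN occupies sequence number ISN = 37590, so the first data byte is ISN + 1 = 37591.
SEQ of data segment i = (ISN + 1) + sum of payload sizes of segments 1..i-1.
Segment 1: SEQ = 37591, payload = 461 bytes
Segment 2: SEQ = 38052, payload = 640 bytes
Segment 3: SEQ = 38692, payload = 613 bytes
Segment 4: SEQ = 39305, payload = 1138 bytes
SEQ of segment 4 = 37591 + 461 + 640 + 613 = 39305

39305


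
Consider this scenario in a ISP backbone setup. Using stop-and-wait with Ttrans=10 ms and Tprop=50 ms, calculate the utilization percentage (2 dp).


Given: Ttrans = 10 ms, Tprop = 50 ms
RTT = 2 * Tprop = 2 * 50 = 100 ms
U = Ttrans / (Ttrans + RTT)
U = 10 / (10 + 100)
U = 10 / 110 = 0.090909
U% = 9.09%

9.09


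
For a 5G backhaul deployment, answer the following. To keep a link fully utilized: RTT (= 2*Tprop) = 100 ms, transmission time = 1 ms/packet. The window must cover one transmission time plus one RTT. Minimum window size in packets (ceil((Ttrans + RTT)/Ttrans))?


Given: Ttrans = 1 ms, RTT = 100 ms (= 2 * Tprop, Tprop = 50 ms)
Time until first ACK returns = Ttrans + RTT = 1 + 100 = 101 ms
Need W * Ttrans >= Ttrans + RTT  ->  W >= (Ttrans + RTT) / Ttrans
(Ttrans + RTT) / Ttrans = 101 / 1 = 101
W_min = ceil(101) = 101

101


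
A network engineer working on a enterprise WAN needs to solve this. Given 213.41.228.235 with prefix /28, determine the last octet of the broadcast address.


Given: IP = 213.41.228.235, prefix = /28
Host bits = 32 - 28 = 4
Network last octet = 235 AND mask = 224
Host part size = 2^4 - 1 = 15
Broadcast last octet = 224 OR 15 = 239

239


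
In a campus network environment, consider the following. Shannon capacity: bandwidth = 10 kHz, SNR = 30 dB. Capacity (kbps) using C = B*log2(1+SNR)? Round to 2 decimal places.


Given: B = 10 kHz, SNR = 30 dB
SNR linear = 10^(30/10) = 1000
1 + SNR = 1001
log2(1001) = 9.9672262588
C = 10 * 1000 * 9.9672262588 = 99672.2626 bps
C = 99.672263 kbps -> 99.67 kbps (2 dp)

99.67


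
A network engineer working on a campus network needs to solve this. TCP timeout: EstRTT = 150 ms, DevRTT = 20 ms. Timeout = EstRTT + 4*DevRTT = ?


Given: EstRTT = 150 ms, DevRTT = 20 ms
Timeout = EstRTT + 4 * DevRTT
4 * DevRTT = 4 * 20 = 80
Timeout = 150 + 80 = 230 ms

230


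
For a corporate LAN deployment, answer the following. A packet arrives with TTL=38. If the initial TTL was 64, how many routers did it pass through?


Given: initial TTL = 64, received TTL = 38
Hops = initial TTL - received TTL
Hops = 64 - 38 = 26

26


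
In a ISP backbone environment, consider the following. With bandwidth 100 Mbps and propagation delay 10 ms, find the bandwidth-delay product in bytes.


Given: bandwidth = 100 Mbps, delay = 10 ms
BDP in bits = 100 * 10^6 * 10 / 1000
BDP in bits = 1000000
BDP in bytes = 1000000 / 8 = 125000

125000


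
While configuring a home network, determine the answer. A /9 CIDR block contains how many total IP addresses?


Given: CIDR prefix /9
Host bits = 32 - 9 = 23
Total addresses = 2^23 = 8388608

8388608


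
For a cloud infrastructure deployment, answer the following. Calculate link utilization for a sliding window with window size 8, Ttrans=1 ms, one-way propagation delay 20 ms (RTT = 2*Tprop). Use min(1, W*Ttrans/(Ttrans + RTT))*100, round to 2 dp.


Given: W = 8, Ttrans = 1 ms, RTT = 40 ms (= 2 * Tprop, Tprop = 20 ms)
Cycle time = Ttrans + RTT = 1 + 40 = 41 ms (first packet sent until its ACK returns)
W * Ttrans = 8 * 1 = 8 ms of sending per cycle
W * Ttrans / (Ttrans + RTT) = 8 / 41 = 0.195122
U = min(1, 0.195122) = 0.195122
U% = 19.51%

19.51


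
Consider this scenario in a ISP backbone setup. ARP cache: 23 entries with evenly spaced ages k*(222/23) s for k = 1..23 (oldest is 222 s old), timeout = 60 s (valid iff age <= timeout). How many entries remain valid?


Ages are k * 222/23 s for k = 1..23 (spacing = 9.6522 s).
Entry k is valid iff k * 222/23 <= 60 iff k <= 23 * 60 / 222 = 6.2162
n_valid = floor(6.2162) = 6
(n_stale = 23 - 6 = 17)

6


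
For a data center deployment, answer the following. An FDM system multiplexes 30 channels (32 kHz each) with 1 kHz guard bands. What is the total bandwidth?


Given: 30 channels, 32 kHz each, guard = 1 kHz
Channel bandwidth = 30 * 32 = 960 kHz
Guard bands = 29 gaps * 1 kHz = 29 kHz
Total = 960 + 29 = 989 kHz

989


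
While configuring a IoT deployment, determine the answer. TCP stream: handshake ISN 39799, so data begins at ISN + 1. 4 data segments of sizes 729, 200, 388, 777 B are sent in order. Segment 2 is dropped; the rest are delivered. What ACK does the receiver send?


SYN uses sequence number 39799; first data byte = ISN + 1 = 39800.
Segment 1: SEQ = 39800, len = 729 B, covers [39800, 40528]
Segment 2: SEQ = 40529, len = 200 B, covers [40529, 40728] [LOST]
Segment 3: SEQ = 40729, len = 388 B, covers [40729, 41116]
Segment 4: SEQ = 41117, len = 777 B, covers [41117, 41893]
In-order data received: bytes [39800, 40528] (segments 1..1).
Segment 2 missing -> gap begins at byte 40529; later segments buffered out of order.
Cumulative ACK = next expected in-order byte = 39800 + 729 = 40529

40529


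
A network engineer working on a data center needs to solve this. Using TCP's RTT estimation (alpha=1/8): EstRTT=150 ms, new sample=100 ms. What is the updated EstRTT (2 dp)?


Given: EstRTT = 150 ms, SampleRTT = 100 ms, alpha = 1/8
New EstRTT = (1 - alpha) * EstRTT + alpha * SampleRTT
(7/8) * 150 = 131.25
(1/8) * 100 = 12.5
New EstRTT = 131.25 + 12.5 = 143.75 ms -> 143.75 ms (2 dp)

143.75


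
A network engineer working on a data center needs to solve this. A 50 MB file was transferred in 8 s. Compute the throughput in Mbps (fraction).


Given: file = 50 MB, time = 8 s
File in Mb = 50 * 8 = 400 Mb
Throughput = 400 / 8 Mbps
Throughput = 50 Mbps

50


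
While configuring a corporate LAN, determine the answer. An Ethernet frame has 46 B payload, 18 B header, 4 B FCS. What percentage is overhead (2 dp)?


Given: payload = 46 B, header = 18 B, trailer = 4 B
Overhead bytes = header + trailer = 18 + 4 = 22
Total frame = payload + overhead = 46 + 22 = 68
Overhead % = 22 / 68 * 100 = 32.3529% -> 32.35% (2 dp)

32.35


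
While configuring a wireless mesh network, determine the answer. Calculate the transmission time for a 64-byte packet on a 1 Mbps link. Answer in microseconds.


Given: packet = 64 bytes, bandwidth = 1 Mbps
Packet in bits = 64 * 8 = 512 bits
Bandwidth = 1 * 10^6 = 1000000 bps
Time = 512 / 1000000 seconds
Time in us = 512 * 10^6 / 1000000 = 512

512


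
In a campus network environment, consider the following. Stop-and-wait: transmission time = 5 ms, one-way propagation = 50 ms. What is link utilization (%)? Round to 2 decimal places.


Given: Ttrans = 5 ms, Tprop = 50 ms
RTT = 2 * Tprop = 2 * 50 = 100 ms
U = Ttrans / (Ttrans + RTT)
U = 5 / (5 + 100)
U = 5 / 105 = 0.047619
U% = 4.76%

4.76


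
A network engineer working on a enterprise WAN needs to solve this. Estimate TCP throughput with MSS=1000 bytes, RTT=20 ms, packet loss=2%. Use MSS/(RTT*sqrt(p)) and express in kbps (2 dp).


Given: MSS = 1000 bytes, RTT = 20 ms, loss = 2%
RTT in seconds = 20 / 1000 = 0.02
Loss rate = 2% = 0.02
sqrt(loss) = sqrt(0.02) = 0.141421356237
Throughput (bytes/s) = 1000 / (0.02 * 0.141421356237) = 353553.3906
Throughput (kbps) = 353553.3906 * 8 / 1000 = 2828.427125 -> 2828.43 kbps (2 dp)

2828.43


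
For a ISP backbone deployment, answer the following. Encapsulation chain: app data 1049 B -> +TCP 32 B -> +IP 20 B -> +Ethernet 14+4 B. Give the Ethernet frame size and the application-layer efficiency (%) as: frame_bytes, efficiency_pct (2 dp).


TCP segment = 1049 + 32 = 1081 B
IP packet = 1081 + 20 = 1101 B
Ethernet frame = 1101 + 14 + 4 = 1119 B
Efficiency = app / frame = 1049 / 1119 = 0.937444 = 93.7444% -> 93.74% (2 dp)

1119, 93.74


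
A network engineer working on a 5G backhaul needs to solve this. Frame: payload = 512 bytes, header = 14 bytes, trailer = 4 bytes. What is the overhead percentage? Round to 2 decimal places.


Given: payload = 512 B, header = 14 B, trailer = 4 B
Overhead bytes = header + trailer = 14 + 4 = 18
Total frame = payload + overhead = 512 + 18 = 530
Overhead % = 18 / 530 * 100 = 3.3962% -> 3.40% (2 dp)

3.40


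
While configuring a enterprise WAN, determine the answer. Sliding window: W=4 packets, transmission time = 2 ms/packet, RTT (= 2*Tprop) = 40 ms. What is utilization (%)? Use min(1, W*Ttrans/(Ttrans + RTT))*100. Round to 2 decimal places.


Given: W = 4, Ttrans = 2 ms, RTT = 40 ms (= 2 * Tprop, Tprop = 20 ms)
Cycle time = Ttrans + RTT = 2 + 40 = 42 ms (first packet sent until its ACK returns)
W * Ttrans = 4 * 2 = 8 ms of sending per cycle
W * Ttrans / (Ttrans + RTT) = 8 / 42 = 0.190476
U = min(1, 0.190476) = 0.190476
U% = 19.05%

19.05


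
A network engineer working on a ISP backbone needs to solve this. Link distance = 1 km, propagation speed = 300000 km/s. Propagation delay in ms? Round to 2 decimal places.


Given: distance = 1 km, speed = 300000 km/s
Delay = distance / speed = 1 / 300000 seconds
Delay in ms = 1 * 1000 / 300000
Delay = 0.0033 ms
Rounded to 2 dp = 0.00 ms

0.00


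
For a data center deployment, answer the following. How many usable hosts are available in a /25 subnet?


Given: subnet mask /25
Host bits = 32 - 25 = 7
Total addresses = 2^7 = 128
Usable hosts = 128 - 2 (network + broadcast) = 126

126


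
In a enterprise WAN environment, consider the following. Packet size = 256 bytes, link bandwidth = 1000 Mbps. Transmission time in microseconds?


Given: packet = 256 bytes, bandwidth = 1000 Mbps
Packet in bits = 256 * 8 = 2048 bits
Bandwidth = 1000 * 10^6 = 1000000000 bps
Time = 2048 / 1000000000 seconds
Time in us = 2048 * 10^6 / 1000000000 = 2.048

2.048


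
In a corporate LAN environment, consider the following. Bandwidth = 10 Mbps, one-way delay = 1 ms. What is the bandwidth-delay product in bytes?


Given: bandwidth = 10 Mbps, delay = 1 ms
BDP in bits = 10 * 10^6 * 1 / 1000
BDP in bits = 10000
BDP in bytes = 10000 / 8 = 1250

1250


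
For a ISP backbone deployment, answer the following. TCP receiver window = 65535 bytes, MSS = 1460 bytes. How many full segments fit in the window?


Given: RWND = 65535 bytes, MSS = 1460 bytes
Full segments = floor(RWND / MSS)
Full segments = floor(65535 / 1460)
Full segments = floor(44.887) = 44

44


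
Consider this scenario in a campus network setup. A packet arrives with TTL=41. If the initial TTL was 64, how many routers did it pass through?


Given: initial TTL = 64, received TTL = 41
Hops = initial TTL - received TTL
Hops = 64 - 41 = 23

23


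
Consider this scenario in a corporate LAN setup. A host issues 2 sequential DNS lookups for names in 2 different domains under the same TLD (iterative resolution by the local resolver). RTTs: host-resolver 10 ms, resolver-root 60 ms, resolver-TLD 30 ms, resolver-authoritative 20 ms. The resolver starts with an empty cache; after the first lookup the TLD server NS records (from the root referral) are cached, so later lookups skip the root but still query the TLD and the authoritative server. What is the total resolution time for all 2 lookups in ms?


Lookup 1 (cold cache): local + root + TLD + auth = 10 + 60 + 30 + 20 = 120 ms
Lookups 2..2 (TLD NS cached -> skip root; new domain -> still ask TLD and auth): local + TLD + auth = 10 + 30 + 20 = 60 ms each
Remaining 1 lookups: 1 * 60 = 60 ms
Total = 120 + 60 = 180 ms

180


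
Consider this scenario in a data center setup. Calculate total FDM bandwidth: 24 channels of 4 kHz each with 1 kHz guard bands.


Given: 24 channels, 4 kHz each, guard = 1 kHz
Channel bandwidth = 24 * 4 = 96 kHz
Guard bands = 23 gaps * 1 kHz = 23 kHz
Total = 96 + 23 = 119 kHz

119


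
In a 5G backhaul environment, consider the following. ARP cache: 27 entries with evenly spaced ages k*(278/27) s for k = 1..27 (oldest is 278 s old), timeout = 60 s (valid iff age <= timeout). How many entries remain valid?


Ages are k * 278/27 s for k = 1..27 (spacing = 10.2963 s).
Entry k is valid iff k * 278/27 <= 60 iff k <= 27 * 60 / 278 = 5.8273
n_valid = floor(5.8273) = 5
(n_stale = 27 - 5 = 22)

5


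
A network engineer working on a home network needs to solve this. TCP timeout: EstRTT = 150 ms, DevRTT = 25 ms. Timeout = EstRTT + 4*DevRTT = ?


Given: EstRTT = 150 ms, DevRTT = 25 ms
Timeout = EstRTT + 4 * DevRTT
4 * DevRTT = 4 * 25 = 100
Timeout = 150 + 100 = 250 ms

250


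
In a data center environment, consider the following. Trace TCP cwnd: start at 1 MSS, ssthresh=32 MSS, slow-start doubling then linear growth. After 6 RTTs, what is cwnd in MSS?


RTT 0: cwnd = 1 MSS (initial)
RTT 1: cwnd = 2 MSS (slow start, doubled)
RTT 2: cwnd = 4 MSS (slow start, doubled)
RTT 3: cwnd = 8 MSS (slow start, doubled)
RTT 4: cwnd = 16 MSS (slow start, doubled)
RTT 5: cwnd = 32 MSS (slow start, doubled)
RTT 6: cwnd = 33 MSS (congestion avoidance, +1)

33


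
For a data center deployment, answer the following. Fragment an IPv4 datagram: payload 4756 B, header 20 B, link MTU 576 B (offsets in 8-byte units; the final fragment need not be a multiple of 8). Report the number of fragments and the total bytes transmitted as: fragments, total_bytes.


Max data per non-final fragment = floor((MTU - header)/8)*8 = floor((576 - 20)/8)*8 = floor(556/8)*8 = 552 B
Final fragment needs no 8-byte alignment: it can carry up to MTU - header = 556 B
Non-final fragments needed = ceil((payload - 556) / 552) = ceil(4200/552) = ceil(7.6087) = 8
Number of fragments = 8 + 1 = 9
Fragment sizes (data): 8 * 552 B + 340 B (last, 340 <= 556 OK)
Total bytes sent = payload + n_frags * header = 4756 + 9*20 = 4756 + 180 = 4936 B

9, 4936


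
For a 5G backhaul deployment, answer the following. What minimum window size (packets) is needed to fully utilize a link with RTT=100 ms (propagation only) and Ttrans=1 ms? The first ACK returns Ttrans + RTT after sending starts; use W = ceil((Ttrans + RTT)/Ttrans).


Given: Ttrans = 1 ms, RTT = 100 ms (= 2 * Tprop, Tprop = 50 ms)
Time until first ACK returns = Ttrans + RTT = 1 + 100 = 101 ms
Need W * Ttrans >= Ttrans + RTT  ->  W >= (Ttrans + RTT) / Ttrans
(Ttrans + RTT) / Ttrans = 101 / 1 = 101
W_min = ceil(101) = 101

101


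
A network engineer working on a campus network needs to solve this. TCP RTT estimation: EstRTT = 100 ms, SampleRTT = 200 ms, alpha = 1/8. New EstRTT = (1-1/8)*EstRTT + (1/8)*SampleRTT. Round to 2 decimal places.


Given: EstRTT = 100 ms, SampleRTT = 200 ms, alpha = 1/8
New EstRTT = (1 - alpha) * EstRTT + alpha * SampleRTT
(7/8) * 100 = 87.5
(1/8) * 200 = 25
New EstRTT = 87.5 + 25 = 112.5 ms -> 112.50 ms (2 dp)

112.50


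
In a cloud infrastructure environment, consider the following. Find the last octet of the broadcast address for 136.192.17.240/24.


Given: IP = 136.192.17.240, prefix = /24
Host bits = 32 - 24 = 8
Network last octet = 240 AND mask = 0
Host part size = 2^8 - 1 = 255
Broadcast last octet = 0 OR 255 = 255

255


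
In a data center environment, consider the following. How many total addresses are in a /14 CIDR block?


Given: CIDR prefix /14
Host bits = 32 - 14 = 18
Total addresses = 2^18 = 262144

262144


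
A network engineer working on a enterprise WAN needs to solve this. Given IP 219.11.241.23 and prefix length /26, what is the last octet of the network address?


Given: IP = 219.11.241.23, prefix = /26
Subnet mask = 255.255.255.192
Last octet of IP: 23
Last octet of mask: 192
Network last octet = 23 AND 192 = 0

0


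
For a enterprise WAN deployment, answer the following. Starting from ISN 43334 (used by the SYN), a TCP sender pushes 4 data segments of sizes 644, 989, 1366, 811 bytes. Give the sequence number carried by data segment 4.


The SYN occupies sequence number ISN = 43334, so the first data byte is ISN + 1 = 43335.
SEQ of data segment i = (ISN + 1) + sum of payload sizes of segments 1..i-1.
Segment 1: SEQ = 43335, payload = 644 bytes
Segment 2: SEQ = 43979, payload = 989 bytes
Segment 3: SEQ = 44968, payload = 1366 bytes
Segment 4: SEQ = 46334, payload = 811 bytes
SEQ of segment 4 = 43335 + 644 + 989 + 1366 = 46334

46334
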